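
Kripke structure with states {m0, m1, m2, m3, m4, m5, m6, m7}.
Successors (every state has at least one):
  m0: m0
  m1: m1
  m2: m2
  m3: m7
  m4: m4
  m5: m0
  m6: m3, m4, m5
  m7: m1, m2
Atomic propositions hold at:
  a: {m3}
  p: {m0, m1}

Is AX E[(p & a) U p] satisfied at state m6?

Sat(p & a) = ∅
E[(p & a) U p]: least fixpoint, start Z0 = Sat(p) = {m0, m1}, add states in Sat(p & a) with some successor in Z. Already a fixed point.
Sat(E[(p & a) U p]) = {m0, m1}
Sat(AX E[(p & a) U p]) = {s : every successor in {m0, m1}} = {m0, m1, m5}
m6 ∉ Sat(AX E[(p & a) U p]) = {m0, m1, m5}, so the formula does not hold at m6.

No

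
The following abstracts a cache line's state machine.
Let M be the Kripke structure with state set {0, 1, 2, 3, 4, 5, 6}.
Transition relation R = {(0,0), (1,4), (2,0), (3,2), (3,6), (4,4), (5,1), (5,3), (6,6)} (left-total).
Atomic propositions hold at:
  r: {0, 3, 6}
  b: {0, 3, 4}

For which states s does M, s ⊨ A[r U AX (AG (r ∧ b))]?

{0, 2}

Sat(r ∧ b) = {0, 3}
AG (r ∧ b): greatest fixpoint, start Z0 = {0, 3}, keep only states in Sat with every successor in Z. Z1 = {0}; fixed.
Sat(AG (r ∧ b)) = {0}
Sat(AX (AG (r ∧ b))) = {s : every successor in {0}} = {0, 2}
A[r U AX (AG (r ∧ b))]: least fixpoint, start Z0 = Sat(AX (AG (r ∧ b))) = {0, 2}, add states in Sat(r) with every successor in Z. Already a fixed point.
Sat(A[r U AX (AG (r ∧ b))]) = {0, 2}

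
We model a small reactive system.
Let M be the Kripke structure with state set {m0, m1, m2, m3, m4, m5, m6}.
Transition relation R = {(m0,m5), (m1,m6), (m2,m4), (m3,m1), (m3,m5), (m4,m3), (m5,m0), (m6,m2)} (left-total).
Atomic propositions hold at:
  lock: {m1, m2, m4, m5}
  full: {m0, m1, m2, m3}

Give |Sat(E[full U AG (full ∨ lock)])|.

3

Sat(full ∨ lock) = {m0, m1, m2, m3, m4, m5}
AG (full ∨ lock): greatest fixpoint, start Z0 = {m0, m1, m2, m3, m4, m5}, keep only states in Sat with every successor in Z. Z1 = {m0, m2, m3, m4, m5}; Z2 = {m0, m2, m4, m5}; Z3 = {m0, m2, m5}; Z4 = {m0, m5}; fixed.
Sat(AG (full ∨ lock)) = {m0, m5}
E[full U AG (full ∨ lock)]: least fixpoint, start Z0 = Sat(AG (full ∨ lock)) = {m0, m5}, add states in Sat(full) with some successor in Z. Z1 = {m0, m3, m5}; fixed.
Sat(E[full U AG (full ∨ lock)]) = {m0, m3, m5}
|Sat(E[full U AG (full ∨ lock)])| = |{m0, m3, m5}| = 3.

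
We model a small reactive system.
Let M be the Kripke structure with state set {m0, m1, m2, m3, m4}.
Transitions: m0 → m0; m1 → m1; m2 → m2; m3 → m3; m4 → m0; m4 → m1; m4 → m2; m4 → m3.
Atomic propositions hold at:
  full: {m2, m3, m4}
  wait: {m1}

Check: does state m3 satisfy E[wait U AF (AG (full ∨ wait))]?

Yes

Sat(full ∨ wait) = {m1, m2, m3, m4}
AG (full ∨ wait): greatest fixpoint, start Z0 = {m1, m2, m3, m4}, keep only states in Sat with every successor in Z. Z1 = {m1, m2, m3}; fixed.
Sat(AG (full ∨ wait)) = {m1, m2, m3}
AF (AG (full ∨ wait)): least fixpoint, start Z0 = {m1, m2, m3}, add states with every successor in Z. Already a fixed point.
Sat(AF (AG (full ∨ wait))) = {m1, m2, m3}
E[wait U AF (AG (full ∨ wait))]: least fixpoint, start Z0 = Sat(AF (AG (full ∨ wait))) = {m1, m2, m3}, add states in Sat(wait) with some successor in Z. Already a fixed point.
Sat(E[wait U AF (AG (full ∨ wait))]) = {m1, m2, m3}
m3 ∈ Sat(E[wait U AF (AG (full ∨ wait))]) = {m1, m2, m3}, so the formula holds at m3.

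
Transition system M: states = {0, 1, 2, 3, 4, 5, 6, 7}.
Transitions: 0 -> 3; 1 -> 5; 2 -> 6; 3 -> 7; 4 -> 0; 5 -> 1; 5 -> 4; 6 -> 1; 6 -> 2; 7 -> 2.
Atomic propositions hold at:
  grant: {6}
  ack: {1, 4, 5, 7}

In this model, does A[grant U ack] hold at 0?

A[grant U ack]: least fixpoint, start Z0 = Sat(ack) = {1, 4, 5, 7}, add states in Sat(grant) with every successor in Z. Already a fixed point.
Sat(A[grant U ack]) = {1, 4, 5, 7}
0 ∉ Sat(A[grant U ack]) = {1, 4, 5, 7}, so the formula does not hold at 0.

No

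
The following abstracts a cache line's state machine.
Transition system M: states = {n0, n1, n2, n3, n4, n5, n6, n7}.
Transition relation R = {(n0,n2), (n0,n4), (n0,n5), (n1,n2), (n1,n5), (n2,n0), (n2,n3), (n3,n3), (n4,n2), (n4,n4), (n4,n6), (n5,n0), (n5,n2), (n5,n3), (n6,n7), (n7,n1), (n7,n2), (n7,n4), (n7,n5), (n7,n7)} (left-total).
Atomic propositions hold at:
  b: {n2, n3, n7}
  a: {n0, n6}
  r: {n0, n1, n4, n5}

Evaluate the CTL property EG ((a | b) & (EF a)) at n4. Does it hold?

Sat(a | b) = {n0, n2, n3, n6, n7}
EF a: least fixpoint, start Z0 = {n0, n6}, add states with some successor in Z. Z1 = {n0, n2, n4, n5, n6}; Z2 = {n0, n1, n2, n4, n5, n6, n7}; fixed.
Sat(EF a) = {n0, n1, n2, n4, n5, n6, n7}
Sat((a | b) & (EF a)) = {n0, n2, n6, n7}
EG ((a | b) & (EF a)): greatest fixpoint, start Z0 = {n0, n2, n6, n7}, keep only states in Sat with some successor in Z. Already a fixed point.
Sat(EG ((a | b) & (EF a))) = {n0, n2, n6, n7}
n4 ∉ Sat(EG ((a | b) & (EF a))) = {n0, n2, n6, n7}, so the formula does not hold at n4.

No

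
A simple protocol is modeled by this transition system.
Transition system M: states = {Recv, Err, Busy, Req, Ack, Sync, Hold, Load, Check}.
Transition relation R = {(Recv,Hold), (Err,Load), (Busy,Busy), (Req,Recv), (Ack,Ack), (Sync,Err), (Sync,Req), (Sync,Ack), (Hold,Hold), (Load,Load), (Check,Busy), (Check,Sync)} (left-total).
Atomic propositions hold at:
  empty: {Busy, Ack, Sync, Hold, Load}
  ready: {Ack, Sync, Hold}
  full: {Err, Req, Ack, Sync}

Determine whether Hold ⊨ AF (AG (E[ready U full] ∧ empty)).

E[ready U full]: least fixpoint, start Z0 = Sat(full) = {Err, Req, Ack, Sync}, add states in Sat(ready) with some successor in Z. Already a fixed point.
Sat(E[ready U full]) = {Err, Req, Ack, Sync}
Sat(E[ready U full] ∧ empty) = {Ack, Sync}
AG (E[ready U full] ∧ empty): greatest fixpoint, start Z0 = {Ack, Sync}, keep only states in Sat with every successor in Z. Z1 = {Ack}; fixed.
Sat(AG (E[ready U full] ∧ empty)) = {Ack}
AF (AG (E[ready U full] ∧ empty)): least fixpoint, start Z0 = {Ack}, add states with every successor in Z. Already a fixed point.
Sat(AF (AG (E[ready U full] ∧ empty))) = {Ack}
Hold ∉ Sat(AF (AG (E[ready U full] ∧ empty))) = {Ack}, so the formula does not hold at Hold.

No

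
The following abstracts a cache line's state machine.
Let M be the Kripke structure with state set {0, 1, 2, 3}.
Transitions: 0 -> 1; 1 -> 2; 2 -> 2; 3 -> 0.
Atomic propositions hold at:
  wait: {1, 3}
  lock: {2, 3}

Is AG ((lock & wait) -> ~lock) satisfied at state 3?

No

Sat(lock & wait) = {3}
Sat(~lock) = {0, 1}
Sat((lock & wait) -> ~lock) = {0, 1, 2}
AG ((lock & wait) -> ~lock): greatest fixpoint, start Z0 = {0, 1, 2}, keep only states in Sat with every successor in Z. Already a fixed point.
Sat(AG ((lock & wait) -> ~lock)) = {0, 1, 2}
3 ∉ Sat(AG ((lock & wait) -> ~lock)) = {0, 1, 2}, so the formula does not hold at 3.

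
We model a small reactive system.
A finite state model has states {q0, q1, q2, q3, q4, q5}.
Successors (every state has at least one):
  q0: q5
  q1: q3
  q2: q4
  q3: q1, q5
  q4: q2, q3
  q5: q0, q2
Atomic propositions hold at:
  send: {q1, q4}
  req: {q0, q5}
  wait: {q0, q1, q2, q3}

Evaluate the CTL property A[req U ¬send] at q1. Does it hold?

Sat(¬send) = {q0, q2, q3, q5}
A[req U ¬send]: least fixpoint, start Z0 = Sat(¬send) = {q0, q2, q3, q5}, add states in Sat(req) with every successor in Z. Already a fixed point.
Sat(A[req U ¬send]) = {q0, q2, q3, q5}
q1 ∉ Sat(A[req U ¬send]) = {q0, q2, q3, q5}, so the formula does not hold at q1.

No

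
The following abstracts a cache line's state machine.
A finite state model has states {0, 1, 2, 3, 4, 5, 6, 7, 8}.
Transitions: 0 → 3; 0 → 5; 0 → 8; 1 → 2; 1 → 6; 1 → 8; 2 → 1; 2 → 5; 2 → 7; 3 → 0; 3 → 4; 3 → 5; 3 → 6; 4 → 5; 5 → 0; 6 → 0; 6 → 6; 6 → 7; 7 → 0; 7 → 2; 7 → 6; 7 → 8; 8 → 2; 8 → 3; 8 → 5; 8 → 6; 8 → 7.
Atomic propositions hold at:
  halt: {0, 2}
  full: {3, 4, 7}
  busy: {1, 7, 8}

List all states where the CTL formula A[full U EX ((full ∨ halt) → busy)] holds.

{0, 1, 2, 3, 4, 6, 7, 8}

Sat(full ∨ halt) = {0, 2, 3, 4, 7}
Sat((full ∨ halt) → busy) = {1, 5, 6, 7, 8}
Sat(EX ((full ∨ halt) → busy)) = {s : some successor in {1, 5, 6, 7, 8}} = {0, 1, 2, 3, 4, 6, 7, 8}
A[full U EX ((full ∨ halt) → busy)]: least fixpoint, start Z0 = Sat(EX ((full ∨ halt) → busy)) = {0, 1, 2, 3, 4, 6, 7, 8}, add states in Sat(full) with every successor in Z. Already a fixed point.
Sat(A[full U EX ((full ∨ halt) → busy)]) = {0, 1, 2, 3, 4, 6, 7, 8}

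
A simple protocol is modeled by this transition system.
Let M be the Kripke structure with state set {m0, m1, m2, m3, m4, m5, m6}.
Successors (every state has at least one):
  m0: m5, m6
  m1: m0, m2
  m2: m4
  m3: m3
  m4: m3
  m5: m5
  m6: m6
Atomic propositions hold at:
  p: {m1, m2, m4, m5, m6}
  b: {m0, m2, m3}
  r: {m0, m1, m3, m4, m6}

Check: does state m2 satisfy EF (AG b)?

Yes

AG b: greatest fixpoint, start Z0 = {m0, m2, m3}, keep only states in Sat with every successor in Z. Z1 = {m3}; fixed.
Sat(AG b) = {m3}
EF (AG b): least fixpoint, start Z0 = {m3}, add states with some successor in Z. Z1 = {m3, m4}; Z2 = {m2, m3, m4}; Z3 = {m1, m2, m3, m4}; fixed.
Sat(EF (AG b)) = {m1, m2, m3, m4}
m2 ∈ Sat(EF (AG b)) = {m1, m2, m3, m4}, so the formula holds at m2.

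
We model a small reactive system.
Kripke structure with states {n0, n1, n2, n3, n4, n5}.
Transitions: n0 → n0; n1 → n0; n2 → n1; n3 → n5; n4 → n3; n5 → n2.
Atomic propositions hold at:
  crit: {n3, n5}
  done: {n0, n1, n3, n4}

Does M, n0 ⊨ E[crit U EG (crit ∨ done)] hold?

Yes

Sat(crit ∨ done) = {n0, n1, n3, n4, n5}
EG (crit ∨ done): greatest fixpoint, start Z0 = {n0, n1, n3, n4, n5}, keep only states in Sat with some successor in Z. Z1 = {n0, n1, n3, n4}; Z2 = {n0, n1, n4}; Z3 = {n0, n1}; fixed.
Sat(EG (crit ∨ done)) = {n0, n1}
E[crit U EG (crit ∨ done)]: least fixpoint, start Z0 = Sat(EG (crit ∨ done)) = {n0, n1}, add states in Sat(crit) with some successor in Z. Already a fixed point.
Sat(E[crit U EG (crit ∨ done)]) = {n0, n1}
n0 ∈ Sat(E[crit U EG (crit ∨ done)]) = {n0, n1}, so the formula holds at n0.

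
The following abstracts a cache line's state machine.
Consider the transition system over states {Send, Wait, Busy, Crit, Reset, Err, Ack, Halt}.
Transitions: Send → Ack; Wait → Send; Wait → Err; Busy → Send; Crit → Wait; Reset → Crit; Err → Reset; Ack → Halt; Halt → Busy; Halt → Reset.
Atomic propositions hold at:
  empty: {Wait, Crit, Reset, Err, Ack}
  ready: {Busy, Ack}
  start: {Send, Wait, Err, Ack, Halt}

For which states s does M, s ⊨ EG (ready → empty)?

Sat(ready → empty) = {Send, Wait, Crit, Reset, Err, Ack, Halt}
EG (ready → empty): greatest fixpoint, start Z0 = {Send, Wait, Crit, Reset, Err, Ack, Halt}, keep only states in Sat with some successor in Z. Already a fixed point.
Sat(EG (ready → empty)) = {Send, Wait, Crit, Reset, Err, Ack, Halt}

{Send, Wait, Crit, Reset, Err, Ack, Halt}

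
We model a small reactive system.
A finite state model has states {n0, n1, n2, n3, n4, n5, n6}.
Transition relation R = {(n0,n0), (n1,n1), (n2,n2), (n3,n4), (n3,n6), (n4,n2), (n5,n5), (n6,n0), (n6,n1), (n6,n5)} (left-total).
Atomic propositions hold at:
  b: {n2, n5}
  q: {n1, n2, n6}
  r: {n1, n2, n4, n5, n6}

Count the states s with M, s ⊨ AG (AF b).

3

AF b: least fixpoint, start Z0 = {n2, n5}, add states with every successor in Z. Z1 = {n2, n4, n5}; fixed.
Sat(AF b) = {n2, n4, n5}
AG (AF b): greatest fixpoint, start Z0 = {n2, n4, n5}, keep only states in Sat with every successor in Z. Already a fixed point.
Sat(AG (AF b)) = {n2, n4, n5}
|Sat(AG (AF b))| = |{n2, n4, n5}| = 3.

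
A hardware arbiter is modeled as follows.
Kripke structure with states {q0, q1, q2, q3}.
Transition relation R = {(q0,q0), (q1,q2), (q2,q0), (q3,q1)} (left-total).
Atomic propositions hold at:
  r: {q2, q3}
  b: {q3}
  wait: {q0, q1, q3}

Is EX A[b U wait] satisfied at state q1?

A[b U wait]: least fixpoint, start Z0 = Sat(wait) = {q0, q1, q3}, add states in Sat(b) with every successor in Z. Already a fixed point.
Sat(A[b U wait]) = {q0, q1, q3}
Sat(EX A[b U wait]) = {s : some successor in {q0, q1, q3}} = {q0, q2, q3}
q1 ∉ Sat(EX A[b U wait]) = {q0, q2, q3}, so the formula does not hold at q1.

No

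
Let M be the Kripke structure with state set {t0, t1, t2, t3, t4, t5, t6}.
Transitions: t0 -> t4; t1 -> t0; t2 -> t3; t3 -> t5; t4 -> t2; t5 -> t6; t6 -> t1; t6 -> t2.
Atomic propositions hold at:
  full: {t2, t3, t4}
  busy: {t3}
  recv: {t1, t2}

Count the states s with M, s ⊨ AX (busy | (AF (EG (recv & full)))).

Sat(recv & full) = {t2}
EG (recv & full): greatest fixpoint, start Z0 = {t2}, keep only states in Sat with some successor in Z. Z1 = ∅; fixed.
Sat(EG (recv & full)) = ∅
AF (EG (recv & full)): least fixpoint, start Z0 = ∅, add states with every successor in Z. Already a fixed point.
Sat(AF (EG (recv & full))) = ∅
Sat(busy | (AF (EG (recv & full)))) = {t3}
Sat(AX (busy | (AF (EG (recv & full))))) = {s : every successor in {t3}} = {t2}
|Sat(AX (busy | (AF (EG (recv & full)))))| = |{t2}| = 1.

1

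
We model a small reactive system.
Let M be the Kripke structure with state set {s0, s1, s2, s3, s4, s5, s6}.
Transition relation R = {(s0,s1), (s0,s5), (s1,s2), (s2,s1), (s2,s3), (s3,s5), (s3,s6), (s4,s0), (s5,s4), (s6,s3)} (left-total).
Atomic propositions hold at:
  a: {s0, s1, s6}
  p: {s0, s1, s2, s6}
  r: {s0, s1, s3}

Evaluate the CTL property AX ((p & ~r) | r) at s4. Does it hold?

Sat(~r) = {s2, s4, s5, s6}
Sat(p & ~r) = {s2, s6}
Sat((p & ~r) | r) = {s0, s1, s2, s3, s6}
Sat(AX ((p & ~r) | r)) = {s : every successor in {s0, s1, s2, s3, s6}} = {s1, s2, s4, s6}
s4 ∈ Sat(AX ((p & ~r) | r)) = {s1, s2, s4, s6}, so the formula holds at s4.

Yes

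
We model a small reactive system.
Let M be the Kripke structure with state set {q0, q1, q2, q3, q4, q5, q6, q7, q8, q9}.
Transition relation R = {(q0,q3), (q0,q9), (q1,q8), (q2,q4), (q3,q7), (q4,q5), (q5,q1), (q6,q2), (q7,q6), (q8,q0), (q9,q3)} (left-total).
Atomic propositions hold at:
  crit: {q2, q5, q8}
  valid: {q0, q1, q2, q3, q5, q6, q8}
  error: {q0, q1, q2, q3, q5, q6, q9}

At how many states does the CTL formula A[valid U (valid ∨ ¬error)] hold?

9

Sat(¬error) = {q4, q7, q8}
Sat(valid ∨ ¬error) = {q0, q1, q2, q3, q4, q5, q6, q7, q8}
A[valid U (valid ∨ ¬error)]: least fixpoint, start Z0 = Sat((valid ∨ ¬error)) = {q0, q1, q2, q3, q4, q5, q6, q7, q8}, add states in Sat(valid) with every successor in Z. Already a fixed point.
Sat(A[valid U (valid ∨ ¬error)]) = {q0, q1, q2, q3, q4, q5, q6, q7, q8}
|Sat(A[valid U (valid ∨ ¬error)])| = |{q0, q1, q2, q3, q4, q5, q6, q7, q8}| = 9.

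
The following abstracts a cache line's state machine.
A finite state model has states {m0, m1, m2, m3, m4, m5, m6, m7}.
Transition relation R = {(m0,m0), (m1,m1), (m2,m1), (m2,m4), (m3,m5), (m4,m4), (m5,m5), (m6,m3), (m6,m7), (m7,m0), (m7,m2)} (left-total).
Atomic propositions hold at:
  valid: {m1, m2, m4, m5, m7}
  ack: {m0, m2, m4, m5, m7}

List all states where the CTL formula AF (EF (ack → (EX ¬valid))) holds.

{m0, m1, m2, m3, m6, m7}

Sat(¬valid) = {m0, m3, m6}
Sat(EX ¬valid) = {s : some successor in {m0, m3, m6}} = {m0, m6, m7}
Sat(ack → (EX ¬valid)) = {m0, m1, m3, m6, m7}
EF (ack → (EX ¬valid)): least fixpoint, start Z0 = {m0, m1, m3, m6, m7}, add states with some successor in Z. Z1 = {m0, m1, m2, m3, m6, m7}; fixed.
Sat(EF (ack → (EX ¬valid))) = {m0, m1, m2, m3, m6, m7}
AF (EF (ack → (EX ¬valid))): least fixpoint, start Z0 = {m0, m1, m2, m3, m6, m7}, add states with every successor in Z. Already a fixed point.
Sat(AF (EF (ack → (EX ¬valid)))) = {m0, m1, m2, m3, m6, m7}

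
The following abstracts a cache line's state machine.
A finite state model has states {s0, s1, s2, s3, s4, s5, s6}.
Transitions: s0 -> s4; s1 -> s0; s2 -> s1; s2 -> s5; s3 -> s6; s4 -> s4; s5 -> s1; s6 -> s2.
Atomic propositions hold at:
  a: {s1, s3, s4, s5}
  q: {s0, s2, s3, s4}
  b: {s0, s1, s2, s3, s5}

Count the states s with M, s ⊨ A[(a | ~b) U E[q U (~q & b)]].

Sat(~b) = {s4, s6}
Sat(a | ~b) = {s1, s3, s4, s5, s6}
Sat(~q) = {s1, s5, s6}
Sat(~q & b) = {s1, s5}
E[q U (~q & b)]: least fixpoint, start Z0 = Sat((~q & b)) = {s1, s5}, add states in Sat(q) with some successor in Z. Z1 = {s1, s2, s5}; fixed.
Sat(E[q U (~q & b)]) = {s1, s2, s5}
A[(a | ~b) U E[q U (~q & b)]]: least fixpoint, start Z0 = Sat(E[q U (~q & b)]) = {s1, s2, s5}, add states in Sat(a | ~b) with every successor in Z. Z1 = {s1, s2, s5, s6}; Z2 = {s1, s2, s3, s5, s6}; fixed.
Sat(A[(a | ~b) U E[q U (~q & b)]]) = {s1, s2, s3, s5, s6}
|Sat(A[(a | ~b) U E[q U (~q & b)]])| = |{s1, s2, s3, s5, s6}| = 5.

5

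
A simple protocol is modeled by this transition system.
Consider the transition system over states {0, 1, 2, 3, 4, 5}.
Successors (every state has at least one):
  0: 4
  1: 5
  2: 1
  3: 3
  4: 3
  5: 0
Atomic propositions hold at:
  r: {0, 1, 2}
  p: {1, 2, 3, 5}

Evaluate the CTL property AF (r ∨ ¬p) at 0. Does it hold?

Yes

Sat(¬p) = {0, 4}
Sat(r ∨ ¬p) = {0, 1, 2, 4}
AF (r ∨ ¬p): least fixpoint, start Z0 = {0, 1, 2, 4}, add states with every successor in Z. Z1 = {0, 1, 2, 4, 5}; fixed.
Sat(AF (r ∨ ¬p)) = {0, 1, 2, 4, 5}
0 ∈ Sat(AF (r ∨ ¬p)) = {0, 1, 2, 4, 5}, so the formula holds at 0.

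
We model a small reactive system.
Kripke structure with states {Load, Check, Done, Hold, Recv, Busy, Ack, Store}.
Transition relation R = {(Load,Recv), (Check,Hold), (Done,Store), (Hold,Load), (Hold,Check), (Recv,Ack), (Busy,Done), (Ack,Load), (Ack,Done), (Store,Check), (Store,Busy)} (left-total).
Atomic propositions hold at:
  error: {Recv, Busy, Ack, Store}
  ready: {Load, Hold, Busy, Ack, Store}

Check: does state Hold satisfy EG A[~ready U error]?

Sat(~ready) = {Check, Done, Recv}
A[~ready U error]: least fixpoint, start Z0 = Sat(error) = {Recv, Busy, Ack, Store}, add states in Sat(~ready) with every successor in Z. Z1 = {Done, Recv, Busy, Ack, Store}; fixed.
Sat(A[~ready U error]) = {Done, Recv, Busy, Ack, Store}
EG A[~ready U error]: greatest fixpoint, start Z0 = {Done, Recv, Busy, Ack, Store}, keep only states in Sat with some successor in Z. Already a fixed point.
Sat(EG A[~ready U error]) = {Done, Recv, Busy, Ack, Store}
Hold ∉ Sat(EG A[~ready U error]) = {Done, Recv, Busy, Ack, Store}, so the formula does not hold at Hold.

No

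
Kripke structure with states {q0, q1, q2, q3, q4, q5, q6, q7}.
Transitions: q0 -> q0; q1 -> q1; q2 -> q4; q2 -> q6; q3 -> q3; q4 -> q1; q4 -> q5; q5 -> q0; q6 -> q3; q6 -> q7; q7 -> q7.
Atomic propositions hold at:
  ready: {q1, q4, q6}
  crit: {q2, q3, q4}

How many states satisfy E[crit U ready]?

4

E[crit U ready]: least fixpoint, start Z0 = Sat(ready) = {q1, q4, q6}, add states in Sat(crit) with some successor in Z. Z1 = {q1, q2, q4, q6}; fixed.
Sat(E[crit U ready]) = {q1, q2, q4, q6}
|Sat(E[crit U ready])| = |{q1, q2, q4, q6}| = 4.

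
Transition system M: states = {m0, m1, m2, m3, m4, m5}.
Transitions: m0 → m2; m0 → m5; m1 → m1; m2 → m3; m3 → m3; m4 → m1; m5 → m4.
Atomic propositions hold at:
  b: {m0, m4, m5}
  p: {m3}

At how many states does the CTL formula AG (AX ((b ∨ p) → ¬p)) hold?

3

Sat(b ∨ p) = {m0, m3, m4, m5}
Sat(¬p) = {m0, m1, m2, m4, m5}
Sat((b ∨ p) → ¬p) = {m0, m1, m2, m4, m5}
Sat(AX ((b ∨ p) → ¬p)) = {s : every successor in {m0, m1, m2, m4, m5}} = {m0, m1, m4, m5}
AG (AX ((b ∨ p) → ¬p)): greatest fixpoint, start Z0 = {m0, m1, m4, m5}, keep only states in Sat with every successor in Z. Z1 = {m1, m4, m5}; fixed.
Sat(AG (AX ((b ∨ p) → ¬p))) = {m1, m4, m5}
|Sat(AG (AX ((b ∨ p) → ¬p)))| = |{m1, m4, m5}| = 3.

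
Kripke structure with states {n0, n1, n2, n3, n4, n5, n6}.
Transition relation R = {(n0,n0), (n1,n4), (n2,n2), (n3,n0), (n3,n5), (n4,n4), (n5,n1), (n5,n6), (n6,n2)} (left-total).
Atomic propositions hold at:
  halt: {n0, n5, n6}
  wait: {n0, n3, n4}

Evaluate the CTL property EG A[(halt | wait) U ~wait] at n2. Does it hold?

Yes

Sat(halt | wait) = {n0, n3, n4, n5, n6}
Sat(~wait) = {n1, n2, n5, n6}
A[(halt | wait) U ~wait]: least fixpoint, start Z0 = Sat(~wait) = {n1, n2, n5, n6}, add states in Sat(halt | wait) with every successor in Z. Already a fixed point.
Sat(A[(halt | wait) U ~wait]) = {n1, n2, n5, n6}
EG A[(halt | wait) U ~wait]: greatest fixpoint, start Z0 = {n1, n2, n5, n6}, keep only states in Sat with some successor in Z. Z1 = {n2, n5, n6}; fixed.
Sat(EG A[(halt | wait) U ~wait]) = {n2, n5, n6}
n2 ∈ Sat(EG A[(halt | wait) U ~wait]) = {n2, n5, n6}, so the formula holds at n2.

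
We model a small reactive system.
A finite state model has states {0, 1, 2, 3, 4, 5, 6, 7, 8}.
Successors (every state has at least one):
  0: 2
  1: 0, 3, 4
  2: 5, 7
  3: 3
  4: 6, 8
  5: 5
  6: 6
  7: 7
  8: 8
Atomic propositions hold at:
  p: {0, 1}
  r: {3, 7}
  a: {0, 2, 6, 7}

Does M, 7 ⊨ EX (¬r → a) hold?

Yes

Sat(¬r) = {0, 1, 2, 4, 5, 6, 8}
Sat(¬r → a) = {0, 2, 3, 6, 7}
Sat(EX (¬r → a)) = {s : some successor in {0, 2, 3, 6, 7}} = {0, 1, 2, 3, 4, 6, 7}
7 ∈ Sat(EX (¬r → a)) = {0, 1, 2, 3, 4, 6, 7}, so the formula holds at 7.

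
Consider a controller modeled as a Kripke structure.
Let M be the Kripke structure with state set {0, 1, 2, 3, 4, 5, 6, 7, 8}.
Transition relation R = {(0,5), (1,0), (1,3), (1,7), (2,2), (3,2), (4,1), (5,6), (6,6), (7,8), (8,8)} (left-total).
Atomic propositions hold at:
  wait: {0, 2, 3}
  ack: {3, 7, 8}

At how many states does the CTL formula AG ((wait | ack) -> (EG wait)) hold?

Sat(wait | ack) = {0, 2, 3, 7, 8}
EG wait: greatest fixpoint, start Z0 = {0, 2, 3}, keep only states in Sat with some successor in Z. Z1 = {2, 3}; fixed.
Sat(EG wait) = {2, 3}
Sat((wait | ack) -> (EG wait)) = {1, 2, 3, 4, 5, 6}
AG ((wait | ack) -> (EG wait)): greatest fixpoint, start Z0 = {1, 2, 3, 4, 5, 6}, keep only states in Sat with every successor in Z. Z1 = {2, 3, 4, 5, 6}; Z2 = {2, 3, 5, 6}; fixed.
Sat(AG ((wait | ack) -> (EG wait))) = {2, 3, 5, 6}
|Sat(AG ((wait | ack) -> (EG wait)))| = |{2, 3, 5, 6}| = 4.

4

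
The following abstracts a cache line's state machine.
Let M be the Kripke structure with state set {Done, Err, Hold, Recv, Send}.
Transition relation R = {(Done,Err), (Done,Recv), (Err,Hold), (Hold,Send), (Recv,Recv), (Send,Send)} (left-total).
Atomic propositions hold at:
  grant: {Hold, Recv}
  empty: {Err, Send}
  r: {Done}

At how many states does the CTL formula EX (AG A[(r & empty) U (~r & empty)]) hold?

2

Sat(r & empty) = ∅
Sat(~r) = {Err, Hold, Recv, Send}
Sat(~r & empty) = {Err, Send}
A[(r & empty) U (~r & empty)]: least fixpoint, start Z0 = Sat((~r & empty)) = {Err, Send}, add states in Sat(r & empty) with every successor in Z. Already a fixed point.
Sat(A[(r & empty) U (~r & empty)]) = {Err, Send}
AG A[(r & empty) U (~r & empty)]: greatest fixpoint, start Z0 = {Err, Send}, keep only states in Sat with every successor in Z. Z1 = {Send}; fixed.
Sat(AG A[(r & empty) U (~r & empty)]) = {Send}
Sat(EX (AG A[(r & empty) U (~r & empty)])) = {s : some successor in {Send}} = {Hold, Send}
|Sat(EX (AG A[(r & empty) U (~r & empty)]))| = |{Hold, Send}| = 2.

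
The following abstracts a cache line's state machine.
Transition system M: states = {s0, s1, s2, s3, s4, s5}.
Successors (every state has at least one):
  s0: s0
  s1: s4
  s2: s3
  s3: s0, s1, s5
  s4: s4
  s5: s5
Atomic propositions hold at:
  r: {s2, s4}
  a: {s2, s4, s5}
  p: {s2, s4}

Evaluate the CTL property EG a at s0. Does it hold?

No

EG a: greatest fixpoint, start Z0 = {s2, s4, s5}, keep only states in Sat with some successor in Z. Z1 = {s4, s5}; fixed.
Sat(EG a) = {s4, s5}
s0 ∉ Sat(EG a) = {s4, s5}, so the formula does not hold at s0.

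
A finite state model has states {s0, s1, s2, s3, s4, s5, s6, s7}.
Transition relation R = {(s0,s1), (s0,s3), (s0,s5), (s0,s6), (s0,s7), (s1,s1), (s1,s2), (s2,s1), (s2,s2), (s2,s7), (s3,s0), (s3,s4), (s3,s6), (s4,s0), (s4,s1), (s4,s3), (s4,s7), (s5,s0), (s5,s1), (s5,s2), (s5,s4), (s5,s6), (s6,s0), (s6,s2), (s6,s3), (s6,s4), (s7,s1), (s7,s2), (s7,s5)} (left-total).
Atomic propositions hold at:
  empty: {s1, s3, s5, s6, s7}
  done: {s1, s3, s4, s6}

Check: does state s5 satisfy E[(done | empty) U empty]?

Sat(done | empty) = {s1, s3, s4, s5, s6, s7}
E[(done | empty) U empty]: least fixpoint, start Z0 = Sat(empty) = {s1, s3, s5, s6, s7}, add states in Sat(done | empty) with some successor in Z. Z1 = {s1, s3, s4, s5, s6, s7}; fixed.
Sat(E[(done | empty) U empty]) = {s1, s3, s4, s5, s6, s7}
s5 ∈ Sat(E[(done | empty) U empty]) = {s1, s3, s4, s5, s6, s7}, so the formula holds at s5.

Yes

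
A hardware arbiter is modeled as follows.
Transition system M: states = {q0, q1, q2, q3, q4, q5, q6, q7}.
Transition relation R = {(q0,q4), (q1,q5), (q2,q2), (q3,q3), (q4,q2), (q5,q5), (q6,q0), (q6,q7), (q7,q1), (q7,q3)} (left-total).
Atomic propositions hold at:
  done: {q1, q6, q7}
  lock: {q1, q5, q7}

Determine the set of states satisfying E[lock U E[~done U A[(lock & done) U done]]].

Sat(~done) = {q0, q2, q3, q4, q5}
Sat(lock & done) = {q1, q7}
A[(lock & done) U done]: least fixpoint, start Z0 = Sat(done) = {q1, q6, q7}, add states in Sat(lock & done) with every successor in Z. Already a fixed point.
Sat(A[(lock & done) U done]) = {q1, q6, q7}
E[~done U A[(lock & done) U done]]: least fixpoint, start Z0 = Sat(A[(lock & done) U done]) = {q1, q6, q7}, add states in Sat(~done) with some successor in Z. Already a fixed point.
Sat(E[~done U A[(lock & done) U done]]) = {q1, q6, q7}
E[lock U E[~done U A[(lock & done) U done]]]: least fixpoint, start Z0 = Sat(E[~done U A[(lock & done) U done]]) = {q1, q6, q7}, add states in Sat(lock) with some successor in Z. Already a fixed point.
Sat(E[lock U E[~done U A[(lock & done) U done]]]) = {q1, q6, q7}

{q1, q6, q7}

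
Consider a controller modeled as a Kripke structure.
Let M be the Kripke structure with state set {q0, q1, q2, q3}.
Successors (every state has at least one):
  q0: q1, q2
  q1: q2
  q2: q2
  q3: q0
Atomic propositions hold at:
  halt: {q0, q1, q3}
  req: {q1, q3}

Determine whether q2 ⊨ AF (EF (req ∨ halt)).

Sat(req ∨ halt) = {q0, q1, q3}
EF (req ∨ halt): least fixpoint, start Z0 = {q0, q1, q3}, add states with some successor in Z. Already a fixed point.
Sat(EF (req ∨ halt)) = {q0, q1, q3}
AF (EF (req ∨ halt)): least fixpoint, start Z0 = {q0, q1, q3}, add states with every successor in Z. Already a fixed point.
Sat(AF (EF (req ∨ halt))) = {q0, q1, q3}
q2 ∉ Sat(AF (EF (req ∨ halt))) = {q0, q1, q3}, so the formula does not hold at q2.

No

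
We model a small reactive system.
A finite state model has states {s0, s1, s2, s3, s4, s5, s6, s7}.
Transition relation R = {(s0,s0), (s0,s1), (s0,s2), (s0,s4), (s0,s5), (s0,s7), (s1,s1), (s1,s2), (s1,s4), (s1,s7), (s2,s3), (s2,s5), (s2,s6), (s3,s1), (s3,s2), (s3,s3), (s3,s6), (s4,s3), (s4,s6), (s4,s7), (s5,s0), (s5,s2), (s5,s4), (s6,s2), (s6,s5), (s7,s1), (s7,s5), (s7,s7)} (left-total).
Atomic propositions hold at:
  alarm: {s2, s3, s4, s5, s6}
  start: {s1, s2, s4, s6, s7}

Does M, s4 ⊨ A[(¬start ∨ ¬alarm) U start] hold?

Sat(¬start) = {s0, s3, s5}
Sat(¬alarm) = {s0, s1, s7}
Sat(¬start ∨ ¬alarm) = {s0, s1, s3, s5, s7}
A[(¬start ∨ ¬alarm) U start]: least fixpoint, start Z0 = Sat(start) = {s1, s2, s4, s6, s7}, add states in Sat(¬start ∨ ¬alarm) with every successor in Z. Already a fixed point.
Sat(A[(¬start ∨ ¬alarm) U start]) = {s1, s2, s4, s6, s7}
s4 ∈ Sat(A[(¬start ∨ ¬alarm) U start]) = {s1, s2, s4, s6, s7}, so the formula holds at s4.

Yes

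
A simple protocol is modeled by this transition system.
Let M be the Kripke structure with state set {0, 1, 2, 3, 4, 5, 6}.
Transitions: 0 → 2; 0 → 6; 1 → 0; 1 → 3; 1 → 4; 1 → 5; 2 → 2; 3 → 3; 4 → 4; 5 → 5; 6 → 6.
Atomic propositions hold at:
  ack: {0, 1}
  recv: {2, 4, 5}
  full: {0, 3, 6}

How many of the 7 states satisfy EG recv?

EG recv: greatest fixpoint, start Z0 = {2, 4, 5}, keep only states in Sat with some successor in Z. Already a fixed point.
Sat(EG recv) = {2, 4, 5}
|Sat(EG recv)| = |{2, 4, 5}| = 3.

3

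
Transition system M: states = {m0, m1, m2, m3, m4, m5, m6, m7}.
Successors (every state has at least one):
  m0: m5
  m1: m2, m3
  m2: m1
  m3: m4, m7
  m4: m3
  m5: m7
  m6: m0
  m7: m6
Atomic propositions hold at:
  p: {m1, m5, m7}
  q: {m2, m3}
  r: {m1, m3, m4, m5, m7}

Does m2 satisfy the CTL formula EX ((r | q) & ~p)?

No

Sat(r | q) = {m1, m2, m3, m4, m5, m7}
Sat(~p) = {m0, m2, m3, m4, m6}
Sat((r | q) & ~p) = {m2, m3, m4}
Sat(EX ((r | q) & ~p)) = {s : some successor in {m2, m3, m4}} = {m1, m3, m4}
m2 ∉ Sat(EX ((r | q) & ~p)) = {m1, m3, m4}, so the formula does not hold at m2.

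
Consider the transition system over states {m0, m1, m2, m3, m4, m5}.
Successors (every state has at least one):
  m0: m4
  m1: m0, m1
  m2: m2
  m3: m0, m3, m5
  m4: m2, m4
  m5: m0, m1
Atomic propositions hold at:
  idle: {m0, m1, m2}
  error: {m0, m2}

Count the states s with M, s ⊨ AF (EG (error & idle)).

1

Sat(error & idle) = {m0, m2}
EG (error & idle): greatest fixpoint, start Z0 = {m0, m2}, keep only states in Sat with some successor in Z. Z1 = {m2}; fixed.
Sat(EG (error & idle)) = {m2}
AF (EG (error & idle)): least fixpoint, start Z0 = {m2}, add states with every successor in Z. Already a fixed point.
Sat(AF (EG (error & idle))) = {m2}
|Sat(AF (EG (error & idle)))| = |{m2}| = 1.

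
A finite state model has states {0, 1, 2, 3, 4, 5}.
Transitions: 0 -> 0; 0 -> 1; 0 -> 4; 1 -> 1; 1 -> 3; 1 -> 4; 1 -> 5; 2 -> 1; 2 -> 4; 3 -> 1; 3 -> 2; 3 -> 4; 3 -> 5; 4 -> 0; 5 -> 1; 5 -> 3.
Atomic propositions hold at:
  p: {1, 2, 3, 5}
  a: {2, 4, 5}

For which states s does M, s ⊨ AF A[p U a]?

{2, 4, 5}

A[p U a]: least fixpoint, start Z0 = Sat(a) = {2, 4, 5}, add states in Sat(p) with every successor in Z. Already a fixed point.
Sat(A[p U a]) = {2, 4, 5}
AF A[p U a]: least fixpoint, start Z0 = {2, 4, 5}, add states with every successor in Z. Already a fixed point.
Sat(AF A[p U a]) = {2, 4, 5}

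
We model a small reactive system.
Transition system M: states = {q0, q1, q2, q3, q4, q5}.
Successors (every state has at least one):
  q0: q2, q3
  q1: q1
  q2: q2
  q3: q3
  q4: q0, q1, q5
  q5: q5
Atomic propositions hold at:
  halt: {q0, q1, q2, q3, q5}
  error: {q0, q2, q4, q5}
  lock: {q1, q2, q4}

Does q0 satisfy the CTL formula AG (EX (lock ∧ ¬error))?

Sat(¬error) = {q1, q3}
Sat(lock ∧ ¬error) = {q1}
Sat(EX (lock ∧ ¬error)) = {s : some successor in {q1}} = {q1, q4}
AG (EX (lock ∧ ¬error)): greatest fixpoint, start Z0 = {q1, q4}, keep only states in Sat with every successor in Z. Z1 = {q1}; fixed.
Sat(AG (EX (lock ∧ ¬error))) = {q1}
q0 ∉ Sat(AG (EX (lock ∧ ¬error))) = {q1}, so the formula does not hold at q0.

No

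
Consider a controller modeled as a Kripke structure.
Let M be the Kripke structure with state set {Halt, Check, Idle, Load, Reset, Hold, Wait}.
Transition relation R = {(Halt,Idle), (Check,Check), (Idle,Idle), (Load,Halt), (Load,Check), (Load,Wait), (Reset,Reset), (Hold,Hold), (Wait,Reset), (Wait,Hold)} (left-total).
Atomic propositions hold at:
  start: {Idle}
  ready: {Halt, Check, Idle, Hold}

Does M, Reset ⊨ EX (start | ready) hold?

Sat(start | ready) = {Halt, Check, Idle, Hold}
Sat(EX (start | ready)) = {s : some successor in {Halt, Check, Idle, Hold}} = {Halt, Check, Idle, Load, Hold, Wait}
Reset ∉ Sat(EX (start | ready)) = {Halt, Check, Idle, Load, Hold, Wait}, so the formula does not hold at Reset.

No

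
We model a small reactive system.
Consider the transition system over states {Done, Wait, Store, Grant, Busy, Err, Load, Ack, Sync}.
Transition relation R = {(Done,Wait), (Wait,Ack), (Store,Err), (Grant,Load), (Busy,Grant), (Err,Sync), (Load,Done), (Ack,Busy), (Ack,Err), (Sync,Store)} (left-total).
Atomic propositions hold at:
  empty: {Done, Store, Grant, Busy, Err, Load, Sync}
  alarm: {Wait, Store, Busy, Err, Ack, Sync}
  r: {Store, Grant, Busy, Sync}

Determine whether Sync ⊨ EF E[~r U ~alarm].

No

Sat(~r) = {Done, Wait, Err, Load, Ack}
Sat(~alarm) = {Done, Grant, Load}
E[~r U ~alarm]: least fixpoint, start Z0 = Sat(~alarm) = {Done, Grant, Load}, add states in Sat(~r) with some successor in Z. Already a fixed point.
Sat(E[~r U ~alarm]) = {Done, Grant, Load}
EF E[~r U ~alarm]: least fixpoint, start Z0 = {Done, Grant, Load}, add states with some successor in Z. Z1 = {Done, Grant, Busy, Load}; Z2 = {Done, Grant, Busy, Load, Ack}; Z3 = {Done, Wait, Grant, Busy, Load, Ack}; fixed.
Sat(EF E[~r U ~alarm]) = {Done, Wait, Grant, Busy, Load, Ack}
Sync ∉ Sat(EF E[~r U ~alarm]) = {Done, Wait, Grant, Busy, Load, Ack}, so the formula does not hold at Sync.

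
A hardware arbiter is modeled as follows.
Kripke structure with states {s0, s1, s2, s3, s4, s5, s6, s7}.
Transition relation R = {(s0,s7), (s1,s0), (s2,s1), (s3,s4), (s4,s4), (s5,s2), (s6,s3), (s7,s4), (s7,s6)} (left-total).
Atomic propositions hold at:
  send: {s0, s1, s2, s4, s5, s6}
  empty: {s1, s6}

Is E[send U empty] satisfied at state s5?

Yes

E[send U empty]: least fixpoint, start Z0 = Sat(empty) = {s1, s6}, add states in Sat(send) with some successor in Z. Z1 = {s1, s2, s6}; Z2 = {s1, s2, s5, s6}; fixed.
Sat(E[send U empty]) = {s1, s2, s5, s6}
s5 ∈ Sat(E[send U empty]) = {s1, s2, s5, s6}, so the formula holds at s5.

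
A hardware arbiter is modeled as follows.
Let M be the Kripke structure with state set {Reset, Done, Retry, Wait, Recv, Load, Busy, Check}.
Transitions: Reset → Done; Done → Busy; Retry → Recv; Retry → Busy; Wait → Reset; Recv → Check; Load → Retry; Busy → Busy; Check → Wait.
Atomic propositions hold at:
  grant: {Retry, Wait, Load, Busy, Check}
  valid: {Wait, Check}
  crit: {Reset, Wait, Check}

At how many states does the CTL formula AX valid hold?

Sat(AX valid) = {s : every successor in {Wait, Check}} = {Recv, Check}
|Sat(AX valid)| = |{Recv, Check}| = 2.

2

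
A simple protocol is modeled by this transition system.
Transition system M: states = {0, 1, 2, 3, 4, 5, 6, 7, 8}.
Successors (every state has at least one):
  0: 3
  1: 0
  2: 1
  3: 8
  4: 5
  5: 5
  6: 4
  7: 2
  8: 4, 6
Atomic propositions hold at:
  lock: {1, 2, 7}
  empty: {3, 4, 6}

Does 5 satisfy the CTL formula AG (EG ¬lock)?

Yes

Sat(¬lock) = {0, 3, 4, 5, 6, 8}
EG ¬lock: greatest fixpoint, start Z0 = {0, 3, 4, 5, 6, 8}, keep only states in Sat with some successor in Z. Already a fixed point.
Sat(EG ¬lock) = {0, 3, 4, 5, 6, 8}
AG (EG ¬lock): greatest fixpoint, start Z0 = {0, 3, 4, 5, 6, 8}, keep only states in Sat with every successor in Z. Already a fixed point.
Sat(AG (EG ¬lock)) = {0, 3, 4, 5, 6, 8}
5 ∈ Sat(AG (EG ¬lock)) = {0, 3, 4, 5, 6, 8}, so the formula holds at 5.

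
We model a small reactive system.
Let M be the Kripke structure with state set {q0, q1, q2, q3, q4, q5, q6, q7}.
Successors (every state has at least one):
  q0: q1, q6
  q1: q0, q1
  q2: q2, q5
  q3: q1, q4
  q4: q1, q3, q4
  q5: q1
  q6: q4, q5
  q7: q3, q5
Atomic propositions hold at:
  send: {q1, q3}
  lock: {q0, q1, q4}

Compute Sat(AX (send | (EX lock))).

{q0, q1, q3, q4, q5, q6, q7}

Sat(EX lock) = {s : some successor in {q0, q1, q4}} = {q0, q1, q3, q4, q5, q6}
Sat(send | (EX lock)) = {q0, q1, q3, q4, q5, q6}
Sat(AX (send | (EX lock))) = {s : every successor in {q0, q1, q3, q4, q5, q6}} = {q0, q1, q3, q4, q5, q6, q7}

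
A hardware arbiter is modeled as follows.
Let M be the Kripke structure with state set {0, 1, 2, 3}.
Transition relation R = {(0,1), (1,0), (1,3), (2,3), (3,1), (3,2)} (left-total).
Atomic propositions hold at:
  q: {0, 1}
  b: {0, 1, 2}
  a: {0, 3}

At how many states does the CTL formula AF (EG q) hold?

EG q: greatest fixpoint, start Z0 = {0, 1}, keep only states in Sat with some successor in Z. Already a fixed point.
Sat(EG q) = {0, 1}
AF (EG q): least fixpoint, start Z0 = {0, 1}, add states with every successor in Z. Already a fixed point.
Sat(AF (EG q)) = {0, 1}
|Sat(AF (EG q))| = |{0, 1}| = 2.

2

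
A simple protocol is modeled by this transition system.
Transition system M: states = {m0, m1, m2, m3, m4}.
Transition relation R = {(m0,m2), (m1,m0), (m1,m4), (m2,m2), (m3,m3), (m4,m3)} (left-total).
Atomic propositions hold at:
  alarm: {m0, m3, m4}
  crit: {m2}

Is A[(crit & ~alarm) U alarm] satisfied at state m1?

No

Sat(~alarm) = {m1, m2}
Sat(crit & ~alarm) = {m2}
A[(crit & ~alarm) U alarm]: least fixpoint, start Z0 = Sat(alarm) = {m0, m3, m4}, add states in Sat(crit & ~alarm) with every successor in Z. Already a fixed point.
Sat(A[(crit & ~alarm) U alarm]) = {m0, m3, m4}
m1 ∉ Sat(A[(crit & ~alarm) U alarm]) = {m0, m3, m4}, so the formula does not hold at m1.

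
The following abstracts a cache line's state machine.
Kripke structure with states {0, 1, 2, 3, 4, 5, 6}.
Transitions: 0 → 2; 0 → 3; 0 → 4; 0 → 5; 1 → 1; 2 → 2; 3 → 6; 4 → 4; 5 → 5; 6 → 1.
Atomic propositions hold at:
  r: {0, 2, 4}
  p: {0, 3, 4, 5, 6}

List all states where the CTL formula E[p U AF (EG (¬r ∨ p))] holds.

{0, 1, 3, 4, 5, 6}

Sat(¬r) = {1, 3, 5, 6}
Sat(¬r ∨ p) = {0, 1, 3, 4, 5, 6}
EG (¬r ∨ p): greatest fixpoint, start Z0 = {0, 1, 3, 4, 5, 6}, keep only states in Sat with some successor in Z. Already a fixed point.
Sat(EG (¬r ∨ p)) = {0, 1, 3, 4, 5, 6}
AF (EG (¬r ∨ p)): least fixpoint, start Z0 = {0, 1, 3, 4, 5, 6}, add states with every successor in Z. Already a fixed point.
Sat(AF (EG (¬r ∨ p))) = {0, 1, 3, 4, 5, 6}
E[p U AF (EG (¬r ∨ p))]: least fixpoint, start Z0 = Sat(AF (EG (¬r ∨ p))) = {0, 1, 3, 4, 5, 6}, add states in Sat(p) with some successor in Z. Already a fixed point.
Sat(E[p U AF (EG (¬r ∨ p))]) = {0, 1, 3, 4, 5, 6}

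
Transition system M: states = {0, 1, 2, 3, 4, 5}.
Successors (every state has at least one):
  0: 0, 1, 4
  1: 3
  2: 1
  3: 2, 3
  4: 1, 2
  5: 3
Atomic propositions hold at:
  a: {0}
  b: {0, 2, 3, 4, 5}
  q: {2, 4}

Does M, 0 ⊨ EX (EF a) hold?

Yes

EF a: least fixpoint, start Z0 = {0}, add states with some successor in Z. Already a fixed point.
Sat(EF a) = {0}
Sat(EX (EF a)) = {s : some successor in {0}} = {0}
0 ∈ Sat(EX (EF a)) = {0}, so the formula holds at 0.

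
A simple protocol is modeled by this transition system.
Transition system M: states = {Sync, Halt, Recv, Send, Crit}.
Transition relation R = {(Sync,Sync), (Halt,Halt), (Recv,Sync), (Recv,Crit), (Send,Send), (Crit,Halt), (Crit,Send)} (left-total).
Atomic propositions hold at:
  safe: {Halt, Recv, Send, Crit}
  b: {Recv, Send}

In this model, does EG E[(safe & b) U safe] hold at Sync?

No

Sat(safe & b) = {Recv, Send}
E[(safe & b) U safe]: least fixpoint, start Z0 = Sat(safe) = {Halt, Recv, Send, Crit}, add states in Sat(safe & b) with some successor in Z. Already a fixed point.
Sat(E[(safe & b) U safe]) = {Halt, Recv, Send, Crit}
EG E[(safe & b) U safe]: greatest fixpoint, start Z0 = {Halt, Recv, Send, Crit}, keep only states in Sat with some successor in Z. Already a fixed point.
Sat(EG E[(safe & b) U safe]) = {Halt, Recv, Send, Crit}
Sync ∉ Sat(EG E[(safe & b) U safe]) = {Halt, Recv, Send, Crit}, so the formula does not hold at Sync.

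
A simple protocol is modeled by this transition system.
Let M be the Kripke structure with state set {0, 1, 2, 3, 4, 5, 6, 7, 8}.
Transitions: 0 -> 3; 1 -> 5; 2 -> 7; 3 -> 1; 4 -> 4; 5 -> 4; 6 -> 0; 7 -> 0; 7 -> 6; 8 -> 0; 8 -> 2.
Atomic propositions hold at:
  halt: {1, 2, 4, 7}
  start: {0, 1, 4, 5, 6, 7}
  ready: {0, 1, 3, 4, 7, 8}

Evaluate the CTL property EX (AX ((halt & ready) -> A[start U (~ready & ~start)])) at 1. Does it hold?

No

Sat(halt & ready) = {1, 4, 7}
Sat(~ready) = {2, 5, 6}
Sat(~start) = {2, 3, 8}
Sat(~ready & ~start) = {2}
A[start U (~ready & ~start)]: least fixpoint, start Z0 = Sat((~ready & ~start)) = {2}, add states in Sat(start) with every successor in Z. Already a fixed point.
Sat(A[start U (~ready & ~start)]) = {2}
Sat((halt & ready) -> A[start U (~ready & ~start)]) = {0, 2, 3, 5, 6, 8}
Sat(AX ((halt & ready) -> A[start U (~ready & ~start)])) = {s : every successor in {0, 2, 3, 5, 6, 8}} = {0, 1, 6, 7, 8}
Sat(EX (AX ((halt & ready) -> A[start U (~ready & ~start)]))) = {s : some successor in {0, 1, 6, 7, 8}} = {2, 3, 6, 7, 8}
1 ∉ Sat(EX (AX ((halt & ready) -> A[start U (~ready & ~start)]))) = {2, 3, 6, 7, 8}, so the formula does not hold at 1.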